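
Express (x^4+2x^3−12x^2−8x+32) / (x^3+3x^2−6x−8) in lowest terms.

Repeated division with remainder:
  x^4+2x^3−12x^2−8x+32 = (x−1)(x^3+3x^2−6x−8) + (−3x^2−6x+24)
  x^3+3x^2−6x−8 = (−(1/3)x−1/3)(−3x^2−6x+24) + (0)
Last nonzero remainder: −3x^2−6x+24. Dividing through by −3 gives the monic gcd x^2+2x−8.
Cancel x^2+2x−8 from numerator and denominator to get the reduced form.

(x^2−4)/(x+1)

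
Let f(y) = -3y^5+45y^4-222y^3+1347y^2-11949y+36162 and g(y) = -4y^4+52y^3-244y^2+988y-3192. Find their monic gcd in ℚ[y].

y^2-13y+42

By polynomial division,
  -3y^5+45y^4-222y^3+1347y^2-11949y+36162 = ((3/4)y-3/2)(-4y^4+52y^3-244y^2+988y-3192) + (39y^3+240y^2-8073y+31374)
  -4y^4+52y^3-244y^2+988y-3192 = (-(4/39)y+332/169)(39y^3+240y^2-8073y+31374) + (-(260848/169)y^2+(260848/13)y-10955616/169)
  39y^3+240y^2-8073y+31374 = (-(6591/260848)y-126243/260848)(-(260848/169)y^2+(260848/13)y-10955616/169) + (0)
Last nonzero remainder: -(260848/169)y^2+(260848/13)y-10955616/169. Dividing through by -260848/169 gives the monic gcd y^2-13y+42.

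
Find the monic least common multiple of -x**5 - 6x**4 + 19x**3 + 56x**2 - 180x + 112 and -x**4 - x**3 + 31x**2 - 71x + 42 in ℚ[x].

By polynomial division,
  -x**5 - 6x**4 + 19x**3 + 56x**2 - 180x + 112 = (x + 5)(-x**4 - x**3 + 31x**2 - 71x + 42) + (-7x**3 - 28x**2 + 133x - 98)
  -x**4 - x**3 + 31x**2 - 71x + 42 = ((1/7)x - 3/7)(-7x**3 - 28x**2 + 133x - 98) + (0)
Last nonzero remainder: -7x**3 - 28x**2 + 133x - 98. Dividing through by -7 gives the monic gcd x**3 + 4x**2 - 19x + 14.
Then lcm(f, g) = f·g / gcd(f, g); expanding and making the result monic gives the answer.

x**6 + 3x**5 - 37x**4 + x**3 + 348x**2 - 652x + 336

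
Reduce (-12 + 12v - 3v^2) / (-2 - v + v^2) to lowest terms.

(6 - 3v)/(1 + v)

Repeated division with remainder:
  -3v^2 + 12v - 12 = (-3)(v^2 - v - 2) + (9v - 18)
  v^2 - v - 2 = ((1/9)v + 1/9)(9v - 18) + (0)
Last nonzero remainder: 9v - 18. Dividing through by 9 gives the monic gcd v - 2.
Cancel v - 2 from numerator and denominator to get the reduced form.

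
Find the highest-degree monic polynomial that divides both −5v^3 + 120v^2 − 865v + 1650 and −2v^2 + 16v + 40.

v − 10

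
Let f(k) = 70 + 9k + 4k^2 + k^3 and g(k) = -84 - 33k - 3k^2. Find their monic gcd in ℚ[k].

1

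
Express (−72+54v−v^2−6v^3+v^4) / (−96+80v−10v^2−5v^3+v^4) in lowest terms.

(3+v)/(4+v)

Apply the Euclidean algorithm:
  v^4−6v^3−v^2+54v−72 = (v^4−5v^3−10v^2+80v−96) + (−v^3+9v^2−26v+24)
  v^4−5v^3−10v^2+80v−96 = (−v−4)(−v^3+9v^2−26v+24) + (0)
Last nonzero remainder: −v^3+9v^2−26v+24. Dividing through by −1 gives the monic gcd v^3−9v^2+26v−24.
Cancel v^3−9v^2+26v−24 from numerator and denominator to get the reduced form.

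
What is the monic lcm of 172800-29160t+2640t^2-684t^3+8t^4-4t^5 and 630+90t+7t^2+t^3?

Euclidean algorithm in ℚ[t]:
  -4t^5+8t^4-684t^3+2640t^2-29160t+172800 = (-4t^2+36t-576)(t^3+7t^2+90t+630) + (5952t^2+535680)
  t^3+7t^2+90t+630 = ((1/5952)t+7/5952)(5952t^2+535680) + (0)
Last nonzero remainder: 5952t^2+535680. Dividing through by 5952 gives the monic gcd t^2+90.
Then lcm(f, g) = f·g / gcd(f, g); expanding and making the result monic gives the answer.

-302400+7830t+2670t^2+537t^3+157t^4+5t^5+t^6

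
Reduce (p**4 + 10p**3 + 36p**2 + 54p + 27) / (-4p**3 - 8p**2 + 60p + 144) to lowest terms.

(-p**2 - 4p - 3)/(4p - 16)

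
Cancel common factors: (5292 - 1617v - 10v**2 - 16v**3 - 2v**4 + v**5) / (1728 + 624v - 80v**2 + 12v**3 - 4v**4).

(-147 + 49v + 3v**2 - v**3)/(-48 - 16v + 4v**2)

Apply the Euclidean algorithm:
  v**5 - 2v**4 - 16v**3 - 10v**2 - 1617v + 5292 = (-(1/4)v - 1/4)(-4v**4 + 12v**3 - 80v**2 + 624v + 1728) + (-33v**3 + 126v**2 - 1029v + 5724)
  -4v**4 + 12v**3 - 80v**2 + 624v + 1728 = ((4/33)v + 12/121)(-33v**3 + 126v**2 - 1029v + 5724) + ((3900/121)v**2 + (3900/121)v + 140400/121)
  -33v**3 + 126v**2 - 1029v + 5724 = (-(1331/1300)v + 6413/1300)((3900/121)v**2 + (3900/121)v + 140400/121) + (0)
Last nonzero remainder: (3900/121)v**2 + (3900/121)v + 140400/121. Dividing through by 3900/121 gives the monic gcd v**2 + v + 36.
Cancel v**2 + v + 36 from numerator and denominator to get the reduced form.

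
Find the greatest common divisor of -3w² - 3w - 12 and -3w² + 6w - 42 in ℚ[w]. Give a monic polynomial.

Euclidean algorithm in ℚ[w]:
  -3w² - 3w - 12 = (-3w² + 6w - 42) + (-9w + 30)
  -3w² + 6w - 42 = ((1/3)w + 4/9)(-9w + 30) + (-166/3)
  -9w + 30 = ((27/166)w - 45/83)(-166/3) + (0)
The last nonzero remainder is the constant -166/3, so the polynomials are coprime and gcd = 1.

1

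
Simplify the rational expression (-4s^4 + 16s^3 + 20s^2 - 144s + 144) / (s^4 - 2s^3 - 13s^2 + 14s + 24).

By polynomial division,
  -4s^4 + 16s^3 + 20s^2 - 144s + 144 = (-4)(s^4 - 2s^3 - 13s^2 + 14s + 24) + (8s^3 - 32s^2 - 88s + 240)
  s^4 - 2s^3 - 13s^2 + 14s + 24 = ((1/8)s + 1/4)(8s^3 - 32s^2 - 88s + 240) + (6s^2 + 6s - 36)
  8s^3 - 32s^2 - 88s + 240 = ((4/3)s - 20/3)(6s^2 + 6s - 36) + (0)
Last nonzero remainder: 6s^2 + 6s - 36. Dividing through by 6 gives the monic gcd s^2 + s - 6.
Cancel s^2 + s - 6 from numerator and denominator to get the reduced form.

(-4s^2 + 20s - 24)/(s^2 - 3s - 4)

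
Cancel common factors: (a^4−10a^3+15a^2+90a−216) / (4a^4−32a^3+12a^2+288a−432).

By polynomial division,
  a^4−10a^3+15a^2+90a−216 = (1/4)(4a^4−32a^3+12a^2+288a−432) + (−2a^3+12a^2+18a−108)
  4a^4−32a^3+12a^2+288a−432 = (−2a+4)(−2a^3+12a^2+18a−108) + (0)
Last nonzero remainder: −2a^3+12a^2+18a−108. Dividing through by −2 gives the monic gcd a^3−6a^2−9a+54.
Cancel a^3−6a^2−9a+54 from numerator and denominator to get the reduced form.

(a−4)/(4a−8)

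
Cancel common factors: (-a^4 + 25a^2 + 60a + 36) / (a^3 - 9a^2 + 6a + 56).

(-a^3 + 2a^2 + 21a + 18)/(a^2 - 11a + 28)

By polynomial division,
  -a^4 + 25a^2 + 60a + 36 = (-a - 9)(a^3 - 9a^2 + 6a + 56) + (-50a^2 + 170a + 540)
  a^3 - 9a^2 + 6a + 56 = (-(1/50)a + 14/125)(-50a^2 + 170a + 540) + (-(56/25)a - 112/25)
  -50a^2 + 170a + 540 = ((625/28)a - 3375/28)(-(56/25)a - 112/25) + (0)
Last nonzero remainder: -(56/25)a - 112/25. Dividing through by -56/25 gives the monic gcd a + 2.
Cancel a + 2 from numerator and denominator to get the reduced form.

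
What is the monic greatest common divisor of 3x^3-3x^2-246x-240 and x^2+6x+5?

x+1

By polynomial division,
  3x^3-3x^2-246x-240 = (3x-21)(x^2+6x+5) + (-135x-135)
  x^2+6x+5 = (-(1/135)x-1/27)(-135x-135) + (0)
Last nonzero remainder: -135x-135. Dividing through by -135 gives the monic gcd x+1.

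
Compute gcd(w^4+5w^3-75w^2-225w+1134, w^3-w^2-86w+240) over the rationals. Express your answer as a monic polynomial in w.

w-3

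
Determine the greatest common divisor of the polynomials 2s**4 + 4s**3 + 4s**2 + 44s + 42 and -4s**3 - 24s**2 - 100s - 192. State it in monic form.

s + 3

Euclidean algorithm in ℚ[s]:
  2s**4 + 4s**3 + 4s**2 + 44s + 42 = (-(1/2)s + 2)(-4s**3 - 24s**2 - 100s - 192) + (2s**2 + 148s + 426)
  -4s**3 - 24s**2 - 100s - 192 = (-2s + 136)(2s**2 + 148s + 426) + (-19376s - 58128)
  2s**2 + 148s + 426 = (-(1/9688)s - 71/9688)(-19376s - 58128) + (0)
Last nonzero remainder: -19376s - 58128. Dividing through by -19376 gives the monic gcd s + 3.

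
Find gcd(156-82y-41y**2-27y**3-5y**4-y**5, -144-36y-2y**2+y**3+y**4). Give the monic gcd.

12+2y+y**2

By polynomial division,
  -y**5-5y**4-27y**3-41y**2-82y+156 = (-y-4)(y**4+y**3-2y**2-36y-144) + (-25y**3-85y**2-370y-420)
  y**4+y**3-2y**2-36y-144 = (-(1/25)y+12/125)(-25y**3-85y**2-370y-420) + (-(216/25)y**2-(432/25)y-2592/25)
  -25y**3-85y**2-370y-420 = ((625/216)y+875/216)(-(216/25)y**2-(432/25)y-2592/25) + (0)
Last nonzero remainder: -(216/25)y**2-(432/25)y-2592/25. Dividing through by -216/25 gives the monic gcd y**2+2y+12.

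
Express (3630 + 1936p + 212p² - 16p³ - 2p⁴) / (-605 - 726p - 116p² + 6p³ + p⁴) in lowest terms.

(-6 - 2p)/(1 + p)

Repeated division with remainder:
  -2p⁴ - 16p³ + 212p² + 1936p + 3630 = (-2)(p⁴ + 6p³ - 116p² - 726p - 605) + (-4p³ - 20p² + 484p + 2420)
  p⁴ + 6p³ - 116p² - 726p - 605 = (-(1/4)p - 1/4)(-4p³ - 20p² + 484p + 2420) + (0)
Last nonzero remainder: -4p³ - 20p² + 484p + 2420. Dividing through by -4 gives the monic gcd p³ + 5p² - 121p - 605.
Cancel p³ + 5p² - 121p - 605 from numerator and denominator to get the reduced form.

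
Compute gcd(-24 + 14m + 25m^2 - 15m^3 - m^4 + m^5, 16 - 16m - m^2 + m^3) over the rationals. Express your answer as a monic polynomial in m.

-4 + 3m + m^2

Apply the Euclidean algorithm:
  m^5 - m^4 - 15m^3 + 25m^2 + 14m - 24 = (m^2 + 1)(m^3 - m^2 - 16m + 16) + (10m^2 + 30m - 40)
  m^3 - m^2 - 16m + 16 = ((1/10)m - 2/5)(10m^2 + 30m - 40) + (0)
Last nonzero remainder: 10m^2 + 30m - 40. Dividing through by 10 gives the monic gcd m^2 + 3m - 4.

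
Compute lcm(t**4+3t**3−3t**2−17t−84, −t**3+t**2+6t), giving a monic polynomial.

t**6+5t**5+3t**4−23t**3−118t**2−168t

Euclidean algorithm in ℚ[t]:
  t**4+3t**3−3t**2−17t−84 = (−t−4)(−t**3+t**2+6t) + (7t**2+7t−84)
  −t**3+t**2+6t = (−(1/7)t+2/7)(7t**2+7t−84) + (−8t+24)
  7t**2+7t−84 = (−(7/8)t−7/2)(−8t+24) + (0)
Last nonzero remainder: −8t+24. Dividing through by −8 gives the monic gcd t−3.
Then lcm(f, g) = f·g / gcd(f, g); expanding and making the result monic gives the answer.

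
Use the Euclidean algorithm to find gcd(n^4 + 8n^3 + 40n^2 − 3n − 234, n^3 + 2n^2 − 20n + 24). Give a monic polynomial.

n − 2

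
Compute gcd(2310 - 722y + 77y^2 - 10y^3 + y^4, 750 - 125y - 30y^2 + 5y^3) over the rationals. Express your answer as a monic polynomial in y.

By polynomial division,
  y^4 - 10y^3 + 77y^2 - 722y + 2310 = ((1/5)y - 4/5)(5y^3 - 30y^2 - 125y + 750) + (78y^2 - 972y + 2910)
  5y^3 - 30y^2 - 125y + 750 = ((5/78)y + 70/169)(78y^2 - 972y + 2910) + ((15390/169)y - 76950/169)
  78y^2 - 972y + 2910 = ((2197/2565)y - 16393/2565)((15390/169)y - 76950/169) + (0)
Last nonzero remainder: (15390/169)y - 76950/169. Dividing through by 15390/169 gives the monic gcd y - 5.

-5 + y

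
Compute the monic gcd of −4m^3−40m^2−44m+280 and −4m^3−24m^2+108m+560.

m+7

Euclidean algorithm in ℚ[m]:
  −4m^3−40m^2−44m+280 = (−4m^3−24m^2+108m+560) + (−16m^2−152m−280)
  −4m^3−24m^2+108m+560 = ((1/4)m−7/8)(−16m^2−152m−280) + (45m+315)
  −16m^2−152m−280 = (−(16/45)m−8/9)(45m+315) + (0)
Last nonzero remainder: 45m+315. Dividing through by 45 gives the monic gcd m+7.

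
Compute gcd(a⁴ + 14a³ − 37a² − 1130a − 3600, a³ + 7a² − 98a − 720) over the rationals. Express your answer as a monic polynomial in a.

a + 8

By polynomial division,
  a⁴ + 14a³ − 37a² − 1130a − 3600 = (a + 7)(a³ + 7a² − 98a − 720) + (12a² + 276a + 1440)
  a³ + 7a² − 98a − 720 = ((1/12)a − 4/3)(12a² + 276a + 1440) + (150a + 1200)
  12a² + 276a + 1440 = ((2/25)a + 6/5)(150a + 1200) + (0)
Last nonzero remainder: 150a + 1200. Dividing through by 150 gives the monic gcd a + 8.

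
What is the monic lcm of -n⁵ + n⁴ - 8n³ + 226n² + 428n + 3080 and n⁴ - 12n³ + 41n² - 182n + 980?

n⁶ - 8n⁵ + 15n⁴ - 282n³ + 1154n² - 84n + 21560

Apply the Euclidean algorithm:
  -n⁵ + n⁴ - 8n³ + 226n² + 428n + 3080 = (-n - 11)(n⁴ - 12n³ + 41n² - 182n + 980) + (-99n³ + 495n² - 594n + 13860)
  n⁴ - 12n³ + 41n² - 182n + 980 = (-(1/99)n + 7/99)(-99n³ + 495n² - 594n + 13860) + (0)
Last nonzero remainder: -99n³ + 495n² - 594n + 13860. Dividing through by -99 gives the monic gcd n³ - 5n² + 6n - 140.
Then lcm(f, g) = f·g / gcd(f, g); expanding and making the result monic gives the answer.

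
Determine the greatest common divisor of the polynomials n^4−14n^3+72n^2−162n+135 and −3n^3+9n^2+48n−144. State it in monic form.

n−3

By polynomial division,
  n^4−14n^3+72n^2−162n+135 = (−(1/3)n+11/3)(−3n^3+9n^2+48n−144) + (55n^2−386n+663)
  −3n^3+9n^2+48n−144 = (−(3/55)n−663/3025)(55n^2−386n+663) + (−(1323/3025)n+3969/3025)
  55n^2−386n+663 = (−(166375/1323)n+668525/1323)(−(1323/3025)n+3969/3025) + (0)
Last nonzero remainder: −(1323/3025)n+3969/3025. Dividing through by −1323/3025 gives the monic gcd n−3.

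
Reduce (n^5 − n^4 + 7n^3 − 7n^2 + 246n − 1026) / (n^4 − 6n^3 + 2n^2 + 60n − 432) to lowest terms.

Euclidean algorithm in ℚ[n]:
  n^5 − n^4 + 7n^3 − 7n^2 + 246n − 1026 = (n + 5)(n^4 − 6n^3 + 2n^2 + 60n − 432) + (35n^3 − 77n^2 + 378n + 1134)
  n^4 − 6n^3 + 2n^2 + 60n − 432 = ((1/35)n − 19/175)(35n^3 − 77n^2 + 378n + 1134) + (−(429/25)n^2 + (1716/25)n − 7722/25)
  35n^3 − 77n^2 + 378n + 1134 = (−(875/429)n − 525/143)(−(429/25)n^2 + (1716/25)n − 7722/25) + (0)
Last nonzero remainder: −(429/25)n^2 + (1716/25)n − 7722/25. Dividing through by −429/25 gives the monic gcd n^2 − 4n + 18.
Cancel n^2 − 4n + 18 from numerator and denominator to get the reduced form.

(n^3 + 3n^2 + n − 57)/(n^2 − 2n − 24)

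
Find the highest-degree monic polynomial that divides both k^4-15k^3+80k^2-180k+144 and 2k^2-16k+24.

k^2-8k+12

Repeated division with remainder:
  k^4-15k^3+80k^2-180k+144 = ((1/2)k^2-(7/2)k+6)(2k^2-16k+24) + (0)
Last nonzero remainder: 2k^2-16k+24. Dividing through by 2 gives the monic gcd k^2-8k+12.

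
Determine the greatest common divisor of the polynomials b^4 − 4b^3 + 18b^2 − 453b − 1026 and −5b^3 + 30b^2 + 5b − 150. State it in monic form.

b + 2

By polynomial division,
  b^4 − 4b^3 + 18b^2 − 453b − 1026 = (−(1/5)b − 2/5)(−5b^3 + 30b^2 + 5b − 150) + (31b^2 − 481b − 1086)
  −5b^3 + 30b^2 + 5b − 150 = (−(5/31)b − 1475/961)(31b^2 − 481b − 1086) + (−(873000/961)b − 1746000/961)
  31b^2 − 481b − 1086 = (−(29791/873000)b + 173941/291000)(−(873000/961)b − 1746000/961) + (0)
Last nonzero remainder: −(873000/961)b − 1746000/961. Dividing through by −873000/961 gives the monic gcd b + 2.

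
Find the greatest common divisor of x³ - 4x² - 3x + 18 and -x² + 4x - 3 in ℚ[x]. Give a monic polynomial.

By polynomial division,
  x³ - 4x² - 3x + 18 = (-x)(-x² + 4x - 3) + (-6x + 18)
  -x² + 4x - 3 = ((1/6)x - 1/6)(-6x + 18) + (0)
Last nonzero remainder: -6x + 18. Dividing through by -6 gives the monic gcd x - 3.

x - 3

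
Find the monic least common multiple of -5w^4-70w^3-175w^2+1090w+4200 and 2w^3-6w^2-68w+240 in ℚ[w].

w^5+9w^4-35w^3-393w^2+250w+4200

Apply the Euclidean algorithm:
  -5w^4-70w^3-175w^2+1090w+4200 = (-(5/2)w-85/2)(2w^3-6w^2-68w+240) + (-600w^2-1200w+14400)
  2w^3-6w^2-68w+240 = (-(1/300)w+1/60)(-600w^2-1200w+14400) + (0)
Last nonzero remainder: -600w^2-1200w+14400. Dividing through by -600 gives the monic gcd w^2+2w-24.
Then lcm(f, g) = f·g / gcd(f, g); expanding and making the result monic gives the answer.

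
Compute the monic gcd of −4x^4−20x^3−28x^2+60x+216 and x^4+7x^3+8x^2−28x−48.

x^2+x−6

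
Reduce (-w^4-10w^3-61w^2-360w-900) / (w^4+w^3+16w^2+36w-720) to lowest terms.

(-w-5)/(w-4)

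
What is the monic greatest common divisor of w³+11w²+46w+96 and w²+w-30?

Repeated division with remainder:
  w³+11w²+46w+96 = (w+10)(w²+w-30) + (66w+396)
  w²+w-30 = ((1/66)w-5/66)(66w+396) + (0)
Last nonzero remainder: 66w+396. Dividing through by 66 gives the monic gcd w+6.

w+6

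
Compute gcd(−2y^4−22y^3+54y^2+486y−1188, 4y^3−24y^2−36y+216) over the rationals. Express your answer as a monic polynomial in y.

y−3

Repeated division with remainder:
  −2y^4−22y^3+54y^2+486y−1188 = (−(1/2)y−17/2)(4y^3−24y^2−36y+216) + (−168y^2+288y+648)
  4y^3−24y^2−36y+216 = (−(1/42)y+5/49)(−168y^2+288y+648) + (−(2448/49)y+7344/49)
  −168y^2+288y+648 = ((343/102)y+147/34)(−(2448/49)y+7344/49) + (0)
Last nonzero remainder: −(2448/49)y+7344/49. Dividing through by −2448/49 gives the monic gcd y−3.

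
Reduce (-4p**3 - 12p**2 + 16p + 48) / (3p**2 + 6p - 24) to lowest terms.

Euclidean algorithm in ℚ[p]:
  -4p**3 - 12p**2 + 16p + 48 = (-(4/3)p - 4/3)(3p**2 + 6p - 24) + (-8p + 16)
  3p**2 + 6p - 24 = (-(3/8)p - 3/2)(-8p + 16) + (0)
Last nonzero remainder: -8p + 16. Dividing through by -8 gives the monic gcd p - 2.
Cancel p - 2 from numerator and denominator to get the reduced form.

(-4p**2 - 20p - 24)/(3p + 12)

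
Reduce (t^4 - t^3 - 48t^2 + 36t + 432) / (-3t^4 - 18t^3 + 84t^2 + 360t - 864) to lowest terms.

By polynomial division,
  t^4 - t^3 - 48t^2 + 36t + 432 = (-1/3)(-3t^4 - 18t^3 + 84t^2 + 360t - 864) + (-7t^3 - 20t^2 + 156t + 144)
  -3t^4 - 18t^3 + 84t^2 + 360t - 864 = ((3/7)t + 66/49)(-7t^3 - 20t^2 + 156t + 144) + ((2160/49)t^2 + (4320/49)t - 51840/49)
  -7t^3 - 20t^2 + 156t + 144 = (-(343/2160)t - 49/360)((2160/49)t^2 + (4320/49)t - 51840/49) + (0)
Last nonzero remainder: (2160/49)t^2 + (4320/49)t - 51840/49. Dividing through by 2160/49 gives the monic gcd t^2 + 2t - 24.
Cancel t^2 + 2t - 24 from numerator and denominator to get the reduced form.

(-t^2 + 3t + 18)/(3t^2 + 12t - 36)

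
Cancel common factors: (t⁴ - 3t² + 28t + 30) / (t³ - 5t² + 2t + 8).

(t³ - t² - 2t + 30)/(t² - 6t + 8)

Repeated division with remainder:
  t⁴ - 3t² + 28t + 30 = (t + 5)(t³ - 5t² + 2t + 8) + (20t² + 10t - 10)
  t³ - 5t² + 2t + 8 = ((1/20)t - 11/40)(20t² + 10t - 10) + ((21/4)t + 21/4)
  20t² + 10t - 10 = ((80/21)t - 40/21)((21/4)t + 21/4) + (0)
Last nonzero remainder: (21/4)t + 21/4. Dividing through by 21/4 gives the monic gcd t + 1.
Cancel t + 1 from numerator and denominator to get the reduced form.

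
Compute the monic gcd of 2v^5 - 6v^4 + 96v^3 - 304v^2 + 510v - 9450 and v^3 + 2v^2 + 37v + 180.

Euclidean algorithm in ℚ[v]:
  2v^5 - 6v^4 + 96v^3 - 304v^2 + 510v - 9450 = (2v^2 - 10v + 42)(v^3 + 2v^2 + 37v + 180) + (-378v^2 + 756v - 17010)
  v^3 + 2v^2 + 37v + 180 = (-(1/378)v - 2/189)(-378v^2 + 756v - 17010) + (0)
Last nonzero remainder: -378v^2 + 756v - 17010. Dividing through by -378 gives the monic gcd v^2 - 2v + 45.

v^2 - 2v + 45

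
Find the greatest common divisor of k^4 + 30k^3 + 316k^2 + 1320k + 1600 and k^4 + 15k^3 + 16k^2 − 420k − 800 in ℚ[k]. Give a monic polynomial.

k^3 + 20k^2 + 116k + 160

Euclidean algorithm in ℚ[k]:
  k^4 + 30k^3 + 316k^2 + 1320k + 1600 = (k^4 + 15k^3 + 16k^2 − 420k − 800) + (15k^3 + 300k^2 + 1740k + 2400)
  k^4 + 15k^3 + 16k^2 − 420k − 800 = ((1/15)k − 1/3)(15k^3 + 300k^2 + 1740k + 2400) + (0)
Last nonzero remainder: 15k^3 + 300k^2 + 1740k + 2400. Dividing through by 15 gives the monic gcd k^3 + 20k^2 + 116k + 160.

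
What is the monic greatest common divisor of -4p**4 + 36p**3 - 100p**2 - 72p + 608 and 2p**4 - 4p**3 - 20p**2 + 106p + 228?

p**3 - 5p**2 + 5p + 38

By polynomial division,
  -4p**4 + 36p**3 - 100p**2 - 72p + 608 = (-2)(2p**4 - 4p**3 - 20p**2 + 106p + 228) + (28p**3 - 140p**2 + 140p + 1064)
  2p**4 - 4p**3 - 20p**2 + 106p + 228 = ((1/14)p + 3/14)(28p**3 - 140p**2 + 140p + 1064) + (0)
Last nonzero remainder: 28p**3 - 140p**2 + 140p + 1064. Dividing through by 28 gives the monic gcd p**3 - 5p**2 + 5p + 38.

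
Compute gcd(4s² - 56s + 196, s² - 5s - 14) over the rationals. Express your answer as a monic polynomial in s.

s - 7

Repeated division with remainder:
  4s² - 56s + 196 = (4)(s² - 5s - 14) + (-36s + 252)
  s² - 5s - 14 = (-(1/36)s - 1/18)(-36s + 252) + (0)
Last nonzero remainder: -36s + 252. Dividing through by -36 gives the monic gcd s - 7.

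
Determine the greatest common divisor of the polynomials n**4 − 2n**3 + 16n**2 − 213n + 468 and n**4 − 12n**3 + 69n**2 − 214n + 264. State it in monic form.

Euclidean algorithm in ℚ[n]:
  n**4 − 2n**3 + 16n**2 − 213n + 468 = (n**4 − 12n**3 + 69n**2 − 214n + 264) + (10n**3 − 53n**2 + n + 204)
  n**4 − 12n**3 + 69n**2 − 214n + 264 = ((1/10)n − 67/100)(10n**3 − 53n**2 + n + 204) + ((3339/100)n**2 − (23373/100)n + 10017/25)
  10n**3 − 53n**2 + n + 204 = ((1000/3339)n + 1700/3339)((3339/100)n**2 − (23373/100)n + 10017/25) + (0)
Last nonzero remainder: (3339/100)n**2 − (23373/100)n + 10017/25. Dividing through by 3339/100 gives the monic gcd n**2 − 7n + 12.

n**2 − 7n + 12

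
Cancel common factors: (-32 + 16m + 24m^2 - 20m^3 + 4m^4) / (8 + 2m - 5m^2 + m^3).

(16 - 16m + 4m^2)/(-4 + m)

Apply the Euclidean algorithm:
  4m^4 - 20m^3 + 24m^2 + 16m - 32 = (4m)(m^3 - 5m^2 + 2m + 8) + (16m^2 - 16m - 32)
  m^3 - 5m^2 + 2m + 8 = ((1/16)m - 1/4)(16m^2 - 16m - 32) + (0)
Last nonzero remainder: 16m^2 - 16m - 32. Dividing through by 16 gives the monic gcd m^2 - m - 2.
Cancel m^2 - m - 2 from numerator and denominator to get the reduced form.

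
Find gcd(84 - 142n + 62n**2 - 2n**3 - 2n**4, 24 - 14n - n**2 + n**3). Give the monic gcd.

6 - 5n + n**2

Repeated division with remainder:
  -2n**4 - 2n**3 + 62n**2 - 142n + 84 = (-2n - 4)(n**3 - n**2 - 14n + 24) + (30n**2 - 150n + 180)
  n**3 - n**2 - 14n + 24 = ((1/30)n + 2/15)(30n**2 - 150n + 180) + (0)
Last nonzero remainder: 30n**2 - 150n + 180. Dividing through by 30 gives the monic gcd n**2 - 5n + 6.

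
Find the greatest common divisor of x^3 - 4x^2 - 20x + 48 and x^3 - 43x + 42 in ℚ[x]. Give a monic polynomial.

Apply the Euclidean algorithm:
  x^3 - 4x^2 - 20x + 48 = (x^3 - 43x + 42) + (-4x^2 + 23x + 6)
  x^3 - 43x + 42 = (-(1/4)x - 23/16)(-4x^2 + 23x + 6) + (-(135/16)x + 405/8)
  -4x^2 + 23x + 6 = ((64/135)x + 16/135)(-(135/16)x + 405/8) + (0)
Last nonzero remainder: -(135/16)x + 405/8. Dividing through by -135/16 gives the monic gcd x - 6.

x - 6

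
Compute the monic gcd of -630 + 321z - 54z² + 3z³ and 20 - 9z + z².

-5 + z

Apply the Euclidean algorithm:
  3z³ - 54z² + 321z - 630 = (3z - 27)(z² - 9z + 20) + (18z - 90)
  z² - 9z + 20 = ((1/18)z - 2/9)(18z - 90) + (0)
Last nonzero remainder: 18z - 90. Dividing through by 18 gives the monic gcd z - 5.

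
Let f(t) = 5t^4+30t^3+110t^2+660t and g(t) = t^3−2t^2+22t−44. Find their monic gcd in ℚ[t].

t^2+22

Apply the Euclidean algorithm:
  5t^4+30t^3+110t^2+660t = (5t+40)(t^3−2t^2+22t−44) + (80t^2+1760)
  t^3−2t^2+22t−44 = ((1/80)t−1/40)(80t^2+1760) + (0)
Last nonzero remainder: 80t^2+1760. Dividing through by 80 gives the monic gcd t^2+22.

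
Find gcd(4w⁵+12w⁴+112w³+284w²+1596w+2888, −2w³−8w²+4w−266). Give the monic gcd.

Euclidean algorithm in ℚ[w]:
  4w⁵+12w⁴+112w³+284w²+1596w+2888 = (−2w²+2w−68)(−2w³−8w²+4w−266) + (−800w²+2400w−15200)
  −2w³−8w²+4w−266 = ((1/400)w+7/400)(−800w²+2400w−15200) + (0)
Last nonzero remainder: −800w²+2400w−15200. Dividing through by −800 gives the monic gcd w²−3w+19.

w²−3w+19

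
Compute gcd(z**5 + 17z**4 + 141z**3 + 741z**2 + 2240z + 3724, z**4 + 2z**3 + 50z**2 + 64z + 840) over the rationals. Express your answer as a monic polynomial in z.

Repeated division with remainder:
  z**5 + 17z**4 + 141z**3 + 741z**2 + 2240z + 3724 = (z + 15)(z**4 + 2z**3 + 50z**2 + 64z + 840) + (61z**3 − 73z**2 + 440z − 8876)
  z**4 + 2z**3 + 50z**2 + 64z + 840 = ((1/61)z + 195/3721)(61z**3 − 73z**2 + 440z − 8876) + ((173445/3721)z**2 + (693780/3721)z + 4856460/3721)
  61z**3 − 73z**2 + 440z − 8876 = ((226981/173445)z − 1179557/173445)((173445/3721)z**2 + (693780/3721)z + 4856460/3721) + (0)
Last nonzero remainder: (173445/3721)z**2 + (693780/3721)z + 4856460/3721. Dividing through by 173445/3721 gives the monic gcd z**2 + 4z + 28.

z**2 + 4z + 28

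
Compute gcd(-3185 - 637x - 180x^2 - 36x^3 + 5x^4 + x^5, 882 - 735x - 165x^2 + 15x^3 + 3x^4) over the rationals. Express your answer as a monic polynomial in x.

-49 + x^2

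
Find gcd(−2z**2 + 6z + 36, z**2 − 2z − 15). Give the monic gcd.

By polynomial division,
  −2z**2 + 6z + 36 = (−2)(z**2 − 2z − 15) + (2z + 6)
  z**2 − 2z − 15 = ((1/2)z − 5/2)(2z + 6) + (0)
Last nonzero remainder: 2z + 6. Dividing through by 2 gives the monic gcd z + 3.

z + 3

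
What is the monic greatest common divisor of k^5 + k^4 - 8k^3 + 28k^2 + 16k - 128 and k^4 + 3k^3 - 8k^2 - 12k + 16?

k^3 + 4k^2 - 4k - 16

By polynomial division,
  k^5 + k^4 - 8k^3 + 28k^2 + 16k - 128 = (k - 2)(k^4 + 3k^3 - 8k^2 - 12k + 16) + (6k^3 + 24k^2 - 24k - 96)
  k^4 + 3k^3 - 8k^2 - 12k + 16 = ((1/6)k - 1/6)(6k^3 + 24k^2 - 24k - 96) + (0)
Last nonzero remainder: 6k^3 + 24k^2 - 24k - 96. Dividing through by 6 gives the monic gcd k^3 + 4k^2 - 4k - 16.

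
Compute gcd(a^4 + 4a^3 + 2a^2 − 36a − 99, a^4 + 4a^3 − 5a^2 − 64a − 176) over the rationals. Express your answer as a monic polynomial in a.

a^2 + 4a + 11

By polynomial division,
  a^4 + 4a^3 + 2a^2 − 36a − 99 = (a^4 + 4a^3 − 5a^2 − 64a − 176) + (7a^2 + 28a + 77)
  a^4 + 4a^3 − 5a^2 − 64a − 176 = ((1/7)a^2 − 16/7)(7a^2 + 28a + 77) + (0)
Last nonzero remainder: 7a^2 + 28a + 77. Dividing through by 7 gives the monic gcd a^2 + 4a + 11.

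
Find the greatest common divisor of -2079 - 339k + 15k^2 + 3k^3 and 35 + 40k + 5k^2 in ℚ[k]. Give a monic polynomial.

7 + k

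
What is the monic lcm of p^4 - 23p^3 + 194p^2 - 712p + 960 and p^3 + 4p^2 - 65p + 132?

By polynomial division,
  p^4 - 23p^3 + 194p^2 - 712p + 960 = (p - 27)(p^3 + 4p^2 - 65p + 132) + (367p^2 - 2599p + 4524)
  p^3 + 4p^2 - 65p + 132 = ((1/367)p + 4067/134689)(367p^2 - 2599p + 4524) + ((155040/134689)p - 620160/134689)
  367p^2 - 2599p + 4524 = ((49430863/155040)p - 50777753/51680)((155040/134689)p - 620160/134689) + (0)
Last nonzero remainder: (155040/134689)p - 620160/134689. Dividing through by 155040/134689 gives the monic gcd p - 4.
Then lcm(f, g) = f·g / gcd(f, g); expanding and making the result monic gives the answer.

p^6 - 15p^5 - 23p^4 + 1599p^3 - 11138p^2 + 31176p - 31680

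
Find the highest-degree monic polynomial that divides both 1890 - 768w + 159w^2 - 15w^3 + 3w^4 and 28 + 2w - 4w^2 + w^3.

Repeated division with remainder:
  3w^4 - 15w^3 + 159w^2 - 768w + 1890 = (3w - 3)(w^3 - 4w^2 + 2w + 28) + (141w^2 - 846w + 1974)
  w^3 - 4w^2 + 2w + 28 = ((1/141)w + 2/141)(141w^2 - 846w + 1974) + (0)
Last nonzero remainder: 141w^2 - 846w + 1974. Dividing through by 141 gives the monic gcd w^2 - 6w + 14.

14 - 6w + w^2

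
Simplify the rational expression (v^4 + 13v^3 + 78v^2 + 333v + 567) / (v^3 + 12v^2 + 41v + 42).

(v^2 + 3v + 27)/(v + 2)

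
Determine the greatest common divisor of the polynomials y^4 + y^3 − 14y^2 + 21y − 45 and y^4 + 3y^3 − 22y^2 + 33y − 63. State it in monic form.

y^3 − 4y^2 + 6y − 9

Repeated division with remainder:
  y^4 + y^3 − 14y^2 + 21y − 45 = (y^4 + 3y^3 − 22y^2 + 33y − 63) + (−2y^3 + 8y^2 − 12y + 18)
  y^4 + 3y^3 − 22y^2 + 33y − 63 = (−(1/2)y − 7/2)(−2y^3 + 8y^2 − 12y + 18) + (0)
Last nonzero remainder: −2y^3 + 8y^2 − 12y + 18. Dividing through by −2 gives the monic gcd y^3 − 4y^2 + 6y − 9.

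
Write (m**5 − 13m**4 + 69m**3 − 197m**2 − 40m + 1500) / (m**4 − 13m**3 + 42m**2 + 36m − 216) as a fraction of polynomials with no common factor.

Euclidean algorithm in ℚ[m]:
  m**5 − 13m**4 + 69m**3 − 197m**2 − 40m + 1500 = (m)(m**4 − 13m**3 + 42m**2 + 36m − 216) + (27m**3 − 233m**2 + 176m + 1500)
  m**4 − 13m**3 + 42m**2 + 36m − 216 = ((1/27)m − 118/729)(27m**3 − 233m**2 + 176m + 1500) + (−(1628/729)m**2 + (6512/729)m + 6512/243)
  27m**3 − 233m**2 + 176m + 1500 = (−(19683/1628)m + 91125/1628)(−(1628/729)m**2 + (6512/729)m + 6512/243) + (0)
Last nonzero remainder: −(1628/729)m**2 + (6512/729)m + 6512/243. Dividing through by −1628/729 gives the monic gcd m**2 − 4m − 12.
Cancel m**2 − 4m − 12 from numerator and denominator to get the reduced form.

(m**3 − 9m**2 + 45m − 125)/(m**2 − 9m + 18)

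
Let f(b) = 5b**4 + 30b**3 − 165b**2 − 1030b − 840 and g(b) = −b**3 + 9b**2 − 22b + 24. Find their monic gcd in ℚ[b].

Apply the Euclidean algorithm:
  5b**4 + 30b**3 − 165b**2 − 1030b − 840 = (−5b − 75)(−b**3 + 9b**2 − 22b + 24) + (400b**2 − 2560b + 960)
  −b**3 + 9b**2 − 22b + 24 = (−(1/400)b + 13/2000)(400b**2 − 2560b + 960) + (−(74/25)b + 444/25)
  400b**2 − 2560b + 960 = (−(5000/37)b + 2000/37)(−(74/25)b + 444/25) + (0)
Last nonzero remainder: −(74/25)b + 444/25. Dividing through by −74/25 gives the monic gcd b − 6.

b − 6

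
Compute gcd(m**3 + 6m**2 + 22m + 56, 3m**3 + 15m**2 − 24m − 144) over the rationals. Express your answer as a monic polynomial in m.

By polynomial division,
  m**3 + 6m**2 + 22m + 56 = (1/3)(3m**3 + 15m**2 − 24m − 144) + (m**2 + 30m + 104)
  3m**3 + 15m**2 − 24m − 144 = (3m − 75)(m**2 + 30m + 104) + (1914m + 7656)
  m**2 + 30m + 104 = ((1/1914)m + 13/957)(1914m + 7656) + (0)
Last nonzero remainder: 1914m + 7656. Dividing through by 1914 gives the monic gcd m + 4.

m + 4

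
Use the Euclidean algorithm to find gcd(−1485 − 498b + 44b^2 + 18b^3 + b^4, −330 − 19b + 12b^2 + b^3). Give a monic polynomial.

−55 + 6b + b^2

Apply the Euclidean algorithm:
  b^4 + 18b^3 + 44b^2 − 498b − 1485 = (b + 6)(b^3 + 12b^2 − 19b − 330) + (−9b^2 − 54b + 495)
  b^3 + 12b^2 − 19b − 330 = (−(1/9)b − 2/3)(−9b^2 − 54b + 495) + (0)
Last nonzero remainder: −9b^2 − 54b + 495. Dividing through by −9 gives the monic gcd b^2 + 6b − 55.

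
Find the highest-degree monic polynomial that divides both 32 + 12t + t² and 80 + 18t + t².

8 + t

Repeated division with remainder:
  t² + 12t + 32 = (t² + 18t + 80) + (-6t - 48)
  t² + 18t + 80 = (-(1/6)t - 5/3)(-6t - 48) + (0)
Last nonzero remainder: -6t - 48. Dividing through by -6 gives the monic gcd t + 8.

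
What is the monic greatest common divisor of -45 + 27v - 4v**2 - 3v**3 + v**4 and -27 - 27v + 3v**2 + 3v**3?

Apply the Euclidean algorithm:
  v**4 - 3v**3 - 4v**2 + 27v - 45 = ((1/3)v - 4/3)(3v**3 + 3v**2 - 27v - 27) + (9v**2 - 81)
  3v**3 + 3v**2 - 27v - 27 = ((1/3)v + 1/3)(9v**2 - 81) + (0)
Last nonzero remainder: 9v**2 - 81. Dividing through by 9 gives the monic gcd v**2 - 9.

-9 + v**2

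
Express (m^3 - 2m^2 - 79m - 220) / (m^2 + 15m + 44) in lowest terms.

(m^2 - 6m - 55)/(m + 11)

By polynomial division,
  m^3 - 2m^2 - 79m - 220 = (m - 17)(m^2 + 15m + 44) + (132m + 528)
  m^2 + 15m + 44 = ((1/132)m + 1/12)(132m + 528) + (0)
Last nonzero remainder: 132m + 528. Dividing through by 132 gives the monic gcd m + 4.
Cancel m + 4 from numerator and denominator to get the reduced form.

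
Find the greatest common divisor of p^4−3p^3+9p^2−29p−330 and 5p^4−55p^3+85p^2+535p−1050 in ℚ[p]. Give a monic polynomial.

By polynomial division,
  p^4−3p^3+9p^2−29p−330 = (1/5)(5p^4−55p^3+85p^2+535p−1050) + (8p^3−8p^2−136p−120)
  5p^4−55p^3+85p^2+535p−1050 = ((5/8)p−25/4)(8p^3−8p^2−136p−120) + (120p^2−240p−1800)
  8p^3−8p^2−136p−120 = ((1/15)p+1/15)(120p^2−240p−1800) + (0)
Last nonzero remainder: 120p^2−240p−1800. Dividing through by 120 gives the monic gcd p^2−2p−15.

p^2−2p−15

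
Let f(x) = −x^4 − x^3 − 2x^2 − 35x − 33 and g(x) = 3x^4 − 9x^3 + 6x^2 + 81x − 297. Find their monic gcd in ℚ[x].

x^3 + 2x + 33

Repeated division with remainder:
  −x^4 − x^3 − 2x^2 − 35x − 33 = (−1/3)(3x^4 − 9x^3 + 6x^2 + 81x − 297) + (−4x^3 − 8x − 132)
  3x^4 − 9x^3 + 6x^2 + 81x − 297 = (−(3/4)x + 9/4)(−4x^3 − 8x − 132) + (0)
Last nonzero remainder: −4x^3 − 8x − 132. Dividing through by −4 gives the monic gcd x^3 + 2x + 33.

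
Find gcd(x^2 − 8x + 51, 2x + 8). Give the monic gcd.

Euclidean algorithm in ℚ[x]:
  x^2 − 8x + 51 = ((1/2)x − 6)(2x + 8) + (99)
  2x + 8 = ((2/99)x + 8/99)(99) + (0)
The last nonzero remainder is the constant 99, so the polynomials are coprime and gcd = 1.

1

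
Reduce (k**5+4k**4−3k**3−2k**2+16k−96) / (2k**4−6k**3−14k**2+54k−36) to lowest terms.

Euclidean algorithm in ℚ[k]:
  k**5+4k**4−3k**3−2k**2+16k−96 = ((1/2)k+7/2)(2k**4−6k**3−14k**2+54k−36) + (25k**3+20k**2−155k+30)
  2k**4−6k**3−14k**2+54k−36 = ((2/25)k−38/125)(25k**3+20k**2−155k+30) + ((112/25)k**2+(112/25)k−672/25)
  25k**3+20k**2−155k+30 = ((625/112)k−125/112)((112/25)k**2+(112/25)k−672/25) + (0)
Last nonzero remainder: (112/25)k**2+(112/25)k−672/25. Dividing through by 112/25 gives the monic gcd k**2+k−6.
Cancel k**2+k−6 from numerator and denominator to get the reduced form.

(k**3+3k**2+16)/(2k**2−8k+6)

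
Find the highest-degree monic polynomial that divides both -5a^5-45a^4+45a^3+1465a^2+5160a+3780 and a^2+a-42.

Repeated division with remainder:
  -5a^5-45a^4+45a^3+1465a^2+5160a+3780 = (-5a^3-40a^2-125a-90)(a^2+a-42) + (0)
The last nonzero remainder a^2+a-42 is already monic.

a^2+a-42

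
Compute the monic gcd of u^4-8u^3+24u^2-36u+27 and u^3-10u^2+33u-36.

Apply the Euclidean algorithm:
  u^4-8u^3+24u^2-36u+27 = (u+2)(u^3-10u^2+33u-36) + (11u^2-66u+99)
  u^3-10u^2+33u-36 = ((1/11)u-4/11)(11u^2-66u+99) + (0)
Last nonzero remainder: 11u^2-66u+99. Dividing through by 11 gives the monic gcd u^2-6u+9.

u^2-6u+9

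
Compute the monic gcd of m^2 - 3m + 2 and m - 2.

Apply the Euclidean algorithm:
  m^2 - 3m + 2 = (m - 1)(m - 2) + (0)
The last nonzero remainder m - 2 is already monic.

m - 2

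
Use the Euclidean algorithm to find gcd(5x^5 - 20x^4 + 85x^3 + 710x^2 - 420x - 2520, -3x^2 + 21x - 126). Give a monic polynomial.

x^2 - 7x + 42

By polynomial division,
  5x^5 - 20x^4 + 85x^3 + 710x^2 - 420x - 2520 = (-(5/3)x^3 - 5x^2 + (20/3)x + 20)(-3x^2 + 21x - 126) + (0)
Last nonzero remainder: -3x^2 + 21x - 126. Dividing through by -3 gives the monic gcd x^2 - 7x + 42.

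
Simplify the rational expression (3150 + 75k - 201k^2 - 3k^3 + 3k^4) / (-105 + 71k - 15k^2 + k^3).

Apply the Euclidean algorithm:
  3k^4 - 3k^3 - 201k^2 + 75k + 3150 = (3k + 42)(k^3 - 15k^2 + 71k - 105) + (216k^2 - 2592k + 7560)
  k^3 - 15k^2 + 71k - 105 = ((1/216)k - 1/72)(216k^2 - 2592k + 7560) + (0)
Last nonzero remainder: 216k^2 - 2592k + 7560. Dividing through by 216 gives the monic gcd k^2 - 12k + 35.
Cancel k^2 - 12k + 35 from numerator and denominator to get the reduced form.

(90 + 33k + 3k^2)/(-3 + k)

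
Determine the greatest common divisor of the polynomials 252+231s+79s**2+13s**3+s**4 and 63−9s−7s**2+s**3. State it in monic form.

Apply the Euclidean algorithm:
  s**4+13s**3+79s**2+231s+252 = (s+20)(s**3−7s**2−9s+63) + (228s**2+348s−1008)
  s**3−7s**2−9s+63 = ((1/228)s−27/722)(228s**2+348s−1008) + ((3045/361)s+9135/361)
  228s**2+348s−1008 = ((27436/1015)s−5776/145)((3045/361)s+9135/361) + (0)
Last nonzero remainder: (3045/361)s+9135/361. Dividing through by 3045/361 gives the monic gcd s+3.

3+s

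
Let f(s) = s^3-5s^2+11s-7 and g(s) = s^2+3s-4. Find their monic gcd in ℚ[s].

s-1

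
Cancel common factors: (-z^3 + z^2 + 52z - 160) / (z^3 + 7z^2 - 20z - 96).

(-z + 5)/(z + 3)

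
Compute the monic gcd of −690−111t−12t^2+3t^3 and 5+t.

1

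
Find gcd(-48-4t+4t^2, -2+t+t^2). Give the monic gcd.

Repeated division with remainder:
  4t^2-4t-48 = (4)(t^2+t-2) + (-8t-40)
  t^2+t-2 = (-(1/8)t+1/2)(-8t-40) + (18)
  -8t-40 = (-(4/9)t-20/9)(18) + (0)
The last nonzero remainder is the constant 18, so the polynomials are coprime and gcd = 1.

1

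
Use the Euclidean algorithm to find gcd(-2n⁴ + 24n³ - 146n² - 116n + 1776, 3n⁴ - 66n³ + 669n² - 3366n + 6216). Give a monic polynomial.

Repeated division with remainder:
  -2n⁴ + 24n³ - 146n² - 116n + 1776 = (-2/3)(3n⁴ - 66n³ + 669n² - 3366n + 6216) + (-20n³ + 300n² - 2360n + 5920)
  3n⁴ - 66n³ + 669n² - 3366n + 6216 = (-(3/20)n + 21/20)(-20n³ + 300n² - 2360n + 5920) + (0)
Last nonzero remainder: -20n³ + 300n² - 2360n + 5920. Dividing through by -20 gives the monic gcd n³ - 15n² + 118n - 296.

n³ - 15n² + 118n - 296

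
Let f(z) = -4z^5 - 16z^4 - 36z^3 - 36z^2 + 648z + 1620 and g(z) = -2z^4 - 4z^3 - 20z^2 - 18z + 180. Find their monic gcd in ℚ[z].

Apply the Euclidean algorithm:
  -4z^5 - 16z^4 - 36z^3 - 36z^2 + 648z + 1620 = (2z + 4)(-2z^4 - 4z^3 - 20z^2 - 18z + 180) + (20z^3 + 80z^2 + 360z + 900)
  -2z^4 - 4z^3 - 20z^2 - 18z + 180 = (-(1/10)z + 1/5)(20z^3 + 80z^2 + 360z + 900) + (0)
Last nonzero remainder: 20z^3 + 80z^2 + 360z + 900. Dividing through by 20 gives the monic gcd z^3 + 4z^2 + 18z + 45.

z^3 + 4z^2 + 18z + 45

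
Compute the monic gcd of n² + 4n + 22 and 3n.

1

Euclidean algorithm in ℚ[n]:
  n² + 4n + 22 = ((1/3)n + 4/3)(3n) + (22)
  3n = ((3/22)n)(22) + (0)
The last nonzero remainder is the constant 22, so the polynomials are coprime and gcd = 1.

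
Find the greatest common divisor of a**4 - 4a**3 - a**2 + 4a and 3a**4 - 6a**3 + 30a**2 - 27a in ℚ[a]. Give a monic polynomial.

Apply the Euclidean algorithm:
  a**4 - 4a**3 - a**2 + 4a = (1/3)(3a**4 - 6a**3 + 30a**2 - 27a) + (-2a**3 - 11a**2 + 13a)
  3a**4 - 6a**3 + 30a**2 - 27a = (-(3/2)a + 45/4)(-2a**3 - 11a**2 + 13a) + ((693/4)a**2 - (693/4)a)
  -2a**3 - 11a**2 + 13a = (-(8/693)a - 52/693)((693/4)a**2 - (693/4)a) + (0)
Last nonzero remainder: (693/4)a**2 - (693/4)a. Dividing through by 693/4 gives the monic gcd a**2 - a.

a**2 - a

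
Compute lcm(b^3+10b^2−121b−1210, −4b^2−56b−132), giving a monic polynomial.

Repeated division with remainder:
  b^3+10b^2−121b−1210 = (−(1/4)b+1)(−4b^2−56b−132) + (−98b−1078)
  −4b^2−56b−132 = ((2/49)b+6/49)(−98b−1078) + (0)
Last nonzero remainder: −98b−1078. Dividing through by −98 gives the monic gcd b+11.
Then lcm(f, g) = f·g / gcd(f, g); expanding and making the result monic gives the answer.

b^4+13b^3−91b^2−1573b−3630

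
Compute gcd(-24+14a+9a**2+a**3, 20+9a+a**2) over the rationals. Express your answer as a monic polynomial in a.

Euclidean algorithm in ℚ[a]:
  a**3+9a**2+14a-24 = (a)(a**2+9a+20) + (-6a-24)
  a**2+9a+20 = (-(1/6)a-5/6)(-6a-24) + (0)
Last nonzero remainder: -6a-24. Dividing through by -6 gives the monic gcd a+4.

4+a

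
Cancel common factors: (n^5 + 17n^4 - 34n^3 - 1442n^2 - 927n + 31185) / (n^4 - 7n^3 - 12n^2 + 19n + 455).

Repeated division with remainder:
  n^5 + 17n^4 - 34n^3 - 1442n^2 - 927n + 31185 = (n + 24)(n^4 - 7n^3 - 12n^2 + 19n + 455) + (146n^3 - 1173n^2 - 1838n + 20265)
  n^4 - 7n^3 - 12n^2 + 19n + 455 = ((1/146)n + 151/21316)(146n^3 - 1173n^2 - 1838n + 20265) + ((189679/21316)n^2 - (569037/5329)n + 6638765/21316)
  146n^3 - 1173n^2 - 1838n + 20265 = ((3112136/189679)n + 12341964/189679)((189679/21316)n^2 - (569037/5329)n + 6638765/21316) + (0)
Last nonzero remainder: (189679/21316)n^2 - (569037/5329)n + 6638765/21316. Dividing through by 189679/21316 gives the monic gcd n^2 - 12n + 35.
Cancel n^2 - 12n + 35 from numerator and denominator to get the reduced form.

(n^3 + 29n^2 + 279n + 891)/(n^2 + 5n + 13)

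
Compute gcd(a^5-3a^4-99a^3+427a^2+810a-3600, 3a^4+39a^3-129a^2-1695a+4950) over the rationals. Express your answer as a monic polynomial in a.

a^3+2a^2-65a+150

Repeated division with remainder:
  a^5-3a^4-99a^3+427a^2+810a-3600 = ((1/3)a-16/3)(3a^4+39a^3-129a^2-1695a+4950) + (152a^3+304a^2-9880a+22800)
  3a^4+39a^3-129a^2-1695a+4950 = ((3/152)a+33/152)(152a^3+304a^2-9880a+22800) + (0)
Last nonzero remainder: 152a^3+304a^2-9880a+22800. Dividing through by 152 gives the monic gcd a^3+2a^2-65a+150.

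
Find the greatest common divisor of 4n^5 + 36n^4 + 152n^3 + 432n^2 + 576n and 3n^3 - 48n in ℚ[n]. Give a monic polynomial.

By polynomial division,
  4n^5 + 36n^4 + 152n^3 + 432n^2 + 576n = ((4/3)n^2 + 12n + 72)(3n^3 - 48n) + (1008n^2 + 4032n)
  3n^3 - 48n = ((1/336)n - 1/84)(1008n^2 + 4032n) + (0)
Last nonzero remainder: 1008n^2 + 4032n. Dividing through by 1008 gives the monic gcd n^2 + 4n.

n^2 + 4n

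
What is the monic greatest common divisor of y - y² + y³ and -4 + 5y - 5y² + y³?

1 - y + y²

Apply the Euclidean algorithm:
  y³ - y² + y = (y³ - 5y² + 5y - 4) + (4y² - 4y + 4)
  y³ - 5y² + 5y - 4 = ((1/4)y - 1)(4y² - 4y + 4) + (0)
Last nonzero remainder: 4y² - 4y + 4. Dividing through by 4 gives the monic gcd y² - y + 1.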